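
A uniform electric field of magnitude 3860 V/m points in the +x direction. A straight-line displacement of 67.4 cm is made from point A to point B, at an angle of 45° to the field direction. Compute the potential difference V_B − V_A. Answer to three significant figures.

Only the component of displacement along E changes the potential: ΔV = −E·d·cosθ.
ΔV = −(3860 V/m)(0.674 m)cos45° = -1840 V.

-1840 V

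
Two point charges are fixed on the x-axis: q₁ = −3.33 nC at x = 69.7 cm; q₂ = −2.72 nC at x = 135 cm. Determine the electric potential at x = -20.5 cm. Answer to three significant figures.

-48.9 V

The total potential is the scalar sum of each charge's contribution, V = Σ kqᵢ/rᵢ.
Distances from the field point to each charge: r₁ = 0.902 m, r₂ = 1.56 m.
V = k[(-3.33×10⁻⁹)/(0.902) + (-2.72×10⁻⁹)/(1.56)] = -48.9 V.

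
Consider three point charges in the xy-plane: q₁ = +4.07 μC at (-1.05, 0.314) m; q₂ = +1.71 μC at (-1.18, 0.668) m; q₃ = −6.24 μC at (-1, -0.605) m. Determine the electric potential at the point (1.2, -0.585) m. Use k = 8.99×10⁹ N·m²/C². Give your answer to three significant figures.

Electric potential is a scalar, so the contributions from each charge add algebraically: V = Σ kqᵢ/rᵢ.
Distances from the field point to each charge: r₁ = 2.42 m, r₂ = 2.69 m, r₃ = 2.20 m.
V = k[(4.07×10⁻⁶)/(2.42) + (1.71×10⁻⁶)/(2.69) + (-6.24×10⁻⁶)/(2.20)] = -4680 V.

-4680 V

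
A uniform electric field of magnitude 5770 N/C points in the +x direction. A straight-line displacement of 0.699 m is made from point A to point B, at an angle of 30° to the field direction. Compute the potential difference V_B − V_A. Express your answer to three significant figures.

Only the component of displacement along E changes the potential: ΔV = −E·d·cosθ.
ΔV = −(5770 V/m)(0.699 m)cos30° = -3490 V.

-3490 V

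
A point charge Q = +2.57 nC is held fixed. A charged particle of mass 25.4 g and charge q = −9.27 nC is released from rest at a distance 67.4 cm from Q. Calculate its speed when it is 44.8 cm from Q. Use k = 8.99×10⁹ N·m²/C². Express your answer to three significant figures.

Only the electrostatic force acts, so mechanical energy is conserved: ½mv² = U₁ − U₂ = kQq(1/r₁ − 1/r₂).
U₁ − U₂ = (8.99×10⁹ N·m²/C²)(2.57×10⁻⁹ C)(-9.27×10⁻⁹ C)(1/0.674 − 1/0.448) = 1.60×10⁻⁷ J.
v = √(2·1.60×10⁻⁷/0.0254) = 3.55×10⁻³ m/s.

3.55×10⁻³ m/s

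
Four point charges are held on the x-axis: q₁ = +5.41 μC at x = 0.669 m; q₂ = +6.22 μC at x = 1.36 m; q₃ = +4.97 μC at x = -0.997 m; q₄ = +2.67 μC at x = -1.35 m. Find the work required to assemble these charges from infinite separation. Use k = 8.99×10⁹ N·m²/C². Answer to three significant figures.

The work to assemble the configuration equals its total potential energy, U = Σ kqᵢqⱼ/rᵢⱼ over all pairs.
Pair separations: r₁₂ = 0.691 m, r₁₃ = 1.67 m, r₁₄ = 2.02 m, r₂₃ = 2.36 m, r₂₄ = 2.71 m, r₃₄ = 0.353 m.
Summing all 6 pair terms gives U = 1.16 J.

1.16 J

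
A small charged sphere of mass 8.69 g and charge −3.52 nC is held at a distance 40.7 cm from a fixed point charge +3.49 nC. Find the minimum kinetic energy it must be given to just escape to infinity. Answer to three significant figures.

2.71×10⁻⁷ J

To just escape, total mechanical energy must reach zero at infinity: ½mv²_min + U = 0, so ½mv²_min = −U = |kQq|/r.
|U| = |kQq|/r = (8.99×10⁹ N·m²/C²)(3.49×10⁻⁹)(3.52×10⁻⁹)/(0.407) = 2.71×10⁻⁷ J.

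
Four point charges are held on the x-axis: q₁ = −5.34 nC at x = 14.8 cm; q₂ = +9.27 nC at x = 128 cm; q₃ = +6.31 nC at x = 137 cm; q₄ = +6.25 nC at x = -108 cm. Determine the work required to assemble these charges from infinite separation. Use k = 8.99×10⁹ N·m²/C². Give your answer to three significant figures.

The assembly work is the sum of pairwise potential energies, U = Σ_{i<j} kqᵢqⱼ/rᵢⱼ.
Pair separations: r₁₂ = 1.13 m, r₁₃ = 1.22 m, r₁₄ = 1.23 m, r₂₃ = 0.0900 m, r₂₄ = 2.36 m, r₃₄ = 2.45 m.
Summing all 6 pair terms gives U = 5.32×10⁻⁶ J.

5.32×10⁻⁶ J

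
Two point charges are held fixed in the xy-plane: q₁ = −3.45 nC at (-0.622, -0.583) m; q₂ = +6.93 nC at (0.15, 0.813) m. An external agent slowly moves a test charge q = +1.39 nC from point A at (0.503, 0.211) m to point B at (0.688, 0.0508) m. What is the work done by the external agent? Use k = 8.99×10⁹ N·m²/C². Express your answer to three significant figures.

-2.96×10⁻⁸ J

For quasistatic motion the external work equals the change in potential energy: W_ext = qΔV = q(V_B − V_A).
At A: distances to the source charges are 1.38 m, 0.698 m; V_A = Σ kqᵢ/rᵢ = 66.7 V.
At B: distances to the source charges are 1.46 m, 0.933 m; V_B = Σ kqᵢ/rᵢ = 45.5 V.
ΔV = V_B − V_A = -21.3 V.
W_ext = qΔV = (1.39×10⁻⁹ C)(-21.3 V) = -2.96×10⁻⁸ J.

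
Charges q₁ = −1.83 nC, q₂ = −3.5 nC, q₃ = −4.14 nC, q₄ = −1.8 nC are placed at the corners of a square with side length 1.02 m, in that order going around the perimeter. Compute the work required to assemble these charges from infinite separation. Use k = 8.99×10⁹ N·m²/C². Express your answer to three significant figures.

3.65×10⁻⁷ J

The assembly work is the sum of pairwise potential energies, U = Σ_{i<j} kqᵢqⱼ/rᵢⱼ.
The four side pairs have separation 1.02 m and the two diagonal pairs 1.44 m.
Summing all 6 pair terms gives U = 3.65×10⁻⁷ J.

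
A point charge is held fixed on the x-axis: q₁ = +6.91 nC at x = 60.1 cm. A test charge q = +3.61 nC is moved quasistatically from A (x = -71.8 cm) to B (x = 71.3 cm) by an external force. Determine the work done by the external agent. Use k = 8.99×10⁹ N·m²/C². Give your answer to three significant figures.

For quasistatic motion the external work equals the change in potential energy: W_ext = qΔV = q(V_B − V_A).
At A: distance to the source charge is 1.32 m; V_A = kq₁/r = 47.1 V.
At B: distance to the source charge is 0.112 m; V_B = kq₁/r = 555 V.
ΔV = V_B − V_A = 508 V.
W_ext = qΔV = (3.61×10⁻⁹ C)(508 V) = 1.83×10⁻⁶ J.

1.83×10⁻⁶ J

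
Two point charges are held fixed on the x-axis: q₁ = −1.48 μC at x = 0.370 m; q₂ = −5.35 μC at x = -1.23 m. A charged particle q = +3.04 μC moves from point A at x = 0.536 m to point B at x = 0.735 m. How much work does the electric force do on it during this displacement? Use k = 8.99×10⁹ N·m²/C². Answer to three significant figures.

-0.141 J

The work done by the electric force is W_field = −ΔU = −q(V_B − V_A) = q(V_A − V_B).
At A: distances to the source charges are 0.166 m, 1.77 m; V_A = Σ kqᵢ/rᵢ = -1.07×10⁵ V.
At B: distances to the source charges are 0.365 m, 1.96 m; V_B = Σ kqᵢ/rᵢ = -6.09×10⁴ V.
ΔV = V_B − V_A = 4.65×10⁴ V.
W_field = −qΔV = −(3.04×10⁻⁶ C)(4.65×10⁴ V) = -0.141 J.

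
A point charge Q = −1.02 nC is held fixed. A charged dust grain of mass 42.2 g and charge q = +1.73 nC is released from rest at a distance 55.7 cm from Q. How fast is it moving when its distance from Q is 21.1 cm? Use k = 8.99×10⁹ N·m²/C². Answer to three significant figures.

Only the electrostatic force acts, so mechanical energy is conserved: ½mv² = U₁ − U₂ = kQq(1/r₁ − 1/r₂).
U₁ − U₂ = (8.99×10⁹ N·m²/C²)(-1.02×10⁻⁹ C)(1.73×10⁻⁹ C)(1/0.557 − 1/0.211) = 4.67×10⁻⁸ J.
v = √(2·4.67×10⁻⁸/0.0422) = 1.49×10⁻³ m/s.

1.49×10⁻³ m/s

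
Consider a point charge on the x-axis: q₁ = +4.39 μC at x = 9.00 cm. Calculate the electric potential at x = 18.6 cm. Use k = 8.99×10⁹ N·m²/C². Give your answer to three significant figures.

Electric potential is a scalar, so the contributions from each charge add algebraically: V = Σ kqᵢ/rᵢ.
V = k[(4.39×10⁻⁶)/(0.0960)] = 4.11×10⁵ V.

4.11×10⁵ V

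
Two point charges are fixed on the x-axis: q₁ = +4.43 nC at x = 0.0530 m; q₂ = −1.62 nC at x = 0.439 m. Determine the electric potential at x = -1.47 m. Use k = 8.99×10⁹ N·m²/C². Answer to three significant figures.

18.5 V

The total potential is the scalar sum of each charge's contribution, V = Σ kqᵢ/rᵢ.
Distances from the field point to each charge: r₁ = 1.52 m, r₂ = 1.91 m.
V = k[(4.43×10⁻⁹)/(1.52) + (-1.62×10⁻⁹)/(1.91)] = 18.5 V.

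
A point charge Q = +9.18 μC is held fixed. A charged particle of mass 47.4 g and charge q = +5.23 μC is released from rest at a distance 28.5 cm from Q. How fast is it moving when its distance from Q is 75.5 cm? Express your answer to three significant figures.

Only the electrostatic force acts, so mechanical energy is conserved: ½mv² = U₁ − U₂ = kQq(1/r₁ − 1/r₂).
U₁ − U₂ = (8.99×10⁹ N·m²/C²)(9.18×10⁻⁶ C)(5.23×10⁻⁶ C)(1/0.285 − 1/0.755) = 0.943 J.
v = √(2·0.943/0.0474) = 6.31 m/s.

6.31 m/s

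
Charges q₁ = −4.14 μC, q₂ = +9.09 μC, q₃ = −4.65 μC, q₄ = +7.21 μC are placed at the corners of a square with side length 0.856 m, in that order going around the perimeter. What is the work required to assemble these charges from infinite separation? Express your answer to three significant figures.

The work to assemble the configuration equals its total potential energy, U = Σ kqᵢqⱼ/rᵢⱼ over all pairs.
The four side pairs have separation 0.856 m and the two diagonal pairs 1.21 m.
Summing all 6 pair terms gives U = -0.875 J.

-0.875 J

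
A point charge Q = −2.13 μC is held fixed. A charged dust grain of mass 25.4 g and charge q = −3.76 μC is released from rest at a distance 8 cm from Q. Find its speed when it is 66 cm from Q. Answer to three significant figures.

Only the electrostatic force acts, so mechanical energy is conserved: ½mv² = U₁ − U₂ = kQq(1/r₁ − 1/r₂).
U₁ − U₂ = (8.99×10⁹ N·m²/C²)(-2.13×10⁻⁶ C)(-3.76×10⁻⁶ C)(1/0.0800 − 1/0.660) = 0.791 J.
v = √(2·0.791/0.0254) = 7.89 m/s.

7.89 m/s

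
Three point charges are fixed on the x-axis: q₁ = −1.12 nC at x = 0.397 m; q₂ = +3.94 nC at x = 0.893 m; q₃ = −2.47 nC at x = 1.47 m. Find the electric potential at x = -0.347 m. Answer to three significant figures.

2.81 V

The total potential is the scalar sum of each charge's contribution, V = Σ kqᵢ/rᵢ.
Distances from the field point to each charge: r₁ = 0.744 m, r₂ = 1.24 m, r₃ = 1.82 m.
V = k[(-1.12×10⁻⁹)/(0.744) + (3.94×10⁻⁹)/(1.24) + (-2.47×10⁻⁹)/(1.82)] = 2.81 V.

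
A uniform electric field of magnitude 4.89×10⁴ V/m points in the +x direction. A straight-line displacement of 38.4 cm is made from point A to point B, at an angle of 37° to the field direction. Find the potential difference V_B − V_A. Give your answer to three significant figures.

-1.50×10⁴ V

Only the component of displacement along E changes the potential: ΔV = −E·d·cosθ.
ΔV = −(4.89×10⁴ V/m)(0.384 m)cos37° = -1.50×10⁴ V.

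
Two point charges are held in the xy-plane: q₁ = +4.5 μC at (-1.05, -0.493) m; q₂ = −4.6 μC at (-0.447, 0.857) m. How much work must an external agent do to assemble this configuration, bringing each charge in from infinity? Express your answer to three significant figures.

The work to assemble the configuration equals its total potential energy, U = Σ kqᵢqⱼ/rᵢⱼ over all pairs.
Pair separations: r₁₂ = 1.48 m.
U = (-0.126) = -0.126 J.

-0.126 J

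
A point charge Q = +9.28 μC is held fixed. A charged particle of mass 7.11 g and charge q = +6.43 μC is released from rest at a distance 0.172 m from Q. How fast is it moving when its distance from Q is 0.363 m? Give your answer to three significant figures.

Only the electrostatic force acts, so mechanical energy is conserved: ½mv² = U₁ − U₂ = kQq(1/r₁ − 1/r₂).
U₁ − U₂ = (8.99×10⁹ N·m²/C²)(9.28×10⁻⁶ C)(6.43×10⁻⁶ C)(1/0.172 − 1/0.363) = 1.64 J.
v = √(2·1.64/7.11×10⁻³) = 21.5 m/s.

21.5 m/s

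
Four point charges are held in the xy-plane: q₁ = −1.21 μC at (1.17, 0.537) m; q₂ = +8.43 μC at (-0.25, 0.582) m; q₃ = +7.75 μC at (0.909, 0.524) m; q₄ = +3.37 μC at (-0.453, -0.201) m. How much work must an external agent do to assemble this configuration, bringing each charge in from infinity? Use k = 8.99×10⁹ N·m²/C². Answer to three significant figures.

0.566 J

The assembly work is the sum of pairwise potential energies, U = Σ_{i<j} kqᵢqⱼ/rᵢⱼ.
Pair separations: r₁₂ = 1.42 m, r₁₃ = 0.261 m, r₁₄ = 1.78 m, r₂₃ = 1.16 m, r₂₄ = 0.809 m, r₃₄ = 1.54 m.
Summing all 6 pair terms gives U = 0.566 J.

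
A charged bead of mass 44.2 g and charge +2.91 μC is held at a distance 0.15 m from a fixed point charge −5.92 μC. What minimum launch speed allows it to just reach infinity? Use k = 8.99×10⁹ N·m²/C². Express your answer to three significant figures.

To just escape, total mechanical energy must reach zero at infinity: ½mv²_min + U = 0, so ½mv²_min = −U = |kQq|/r.
|U| = |kQq|/r = (8.99×10⁹ N·m²/C²)(5.92×10⁻⁶)(2.91×10⁻⁶)/(0.150) = 1.03 J.
v_min = √(2|U|/m) = √(2·1.03/0.0442) = 6.84 m/s.

6.84 m/s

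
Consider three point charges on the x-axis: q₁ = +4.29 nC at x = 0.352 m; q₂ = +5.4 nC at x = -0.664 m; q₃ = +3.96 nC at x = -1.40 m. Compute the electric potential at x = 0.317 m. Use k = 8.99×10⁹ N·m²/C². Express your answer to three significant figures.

1170 V

Electric potential is a scalar, so the contributions from each charge add algebraically: V = Σ kqᵢ/rᵢ.
Distances from the field point to each charge: r₁ = 0.0350 m, r₂ = 0.981 m, r₃ = 1.72 m.
V = k[(4.29×10⁻⁹)/(0.0350) + (5.40×10⁻⁹)/(0.981) + (3.96×10⁻⁹)/(1.72)] = 1170 V.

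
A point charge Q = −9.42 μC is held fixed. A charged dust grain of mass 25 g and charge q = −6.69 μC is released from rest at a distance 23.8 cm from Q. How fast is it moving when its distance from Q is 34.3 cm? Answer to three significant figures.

Only the electrostatic force acts, so mechanical energy is conserved: ½mv² = U₁ − U₂ = kQq(1/r₁ − 1/r₂).
U₁ − U₂ = (8.99×10⁹ N·m²/C²)(-9.42×10⁻⁶ C)(-6.69×10⁻⁶ C)(1/0.238 − 1/0.343) = 0.729 J.
v = √(2·0.729/0.0250) = 7.64 m/s.

7.64 m/s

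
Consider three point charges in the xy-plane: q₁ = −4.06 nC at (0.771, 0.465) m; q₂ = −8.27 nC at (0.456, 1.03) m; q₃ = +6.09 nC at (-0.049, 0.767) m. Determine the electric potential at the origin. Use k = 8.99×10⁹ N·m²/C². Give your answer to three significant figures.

Electric potential is a scalar, so the contributions from each charge add algebraically: V = Σ kqᵢ/rᵢ.
Distances from the field point to each charge: r₁ = 0.900 m, r₂ = 1.13 m, r₃ = 0.769 m.
V = k[(-4.06×10⁻⁹)/(0.900) + (-8.27×10⁻⁹)/(1.13) + (6.09×10⁻⁹)/(0.769)] = -35.3 V.

-35.3 V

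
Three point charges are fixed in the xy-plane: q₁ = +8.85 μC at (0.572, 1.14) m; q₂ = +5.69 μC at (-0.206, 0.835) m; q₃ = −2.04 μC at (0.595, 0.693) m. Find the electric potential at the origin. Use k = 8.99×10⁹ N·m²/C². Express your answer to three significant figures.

The total potential is the scalar sum of each charge's contribution, V = Σ kqᵢ/rᵢ.
Distances from the field point to each charge: r₁ = 1.28 m, r₂ = 0.860 m, r₃ = 0.913 m.
V = k[(8.85×10⁻⁶)/(1.28) + (5.69×10⁻⁶)/(0.860) + (-2.04×10⁻⁶)/(0.913)] = 1.02×10⁵ V.

1.02×10⁵ V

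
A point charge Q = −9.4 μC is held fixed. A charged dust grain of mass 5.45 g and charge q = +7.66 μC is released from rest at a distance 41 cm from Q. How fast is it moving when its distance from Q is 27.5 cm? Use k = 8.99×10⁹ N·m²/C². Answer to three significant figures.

Only the electrostatic force acts, so mechanical energy is conserved: ½mv² = U₁ − U₂ = kQq(1/r₁ − 1/r₂).
U₁ − U₂ = (8.99×10⁹ N·m²/C²)(-9.40×10⁻⁶ C)(7.66×10⁻⁶ C)(1/0.410 − 1/0.275) = 0.775 J.
v = √(2·0.775/5.45×10⁻³) = 16.9 m/s.

16.9 m/s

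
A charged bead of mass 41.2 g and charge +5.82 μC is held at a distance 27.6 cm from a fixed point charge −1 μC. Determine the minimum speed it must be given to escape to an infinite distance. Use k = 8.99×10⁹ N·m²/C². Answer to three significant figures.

3.03 m/s

To just escape, total mechanical energy must reach zero at infinity: ½mv²_min + U = 0, so ½mv²_min = −U = |kQq|/r.
|U| = |kQq|/r = (8.99×10⁹ N·m²/C²)(1.00×10⁻⁶)(5.82×10⁻⁶)/(0.276) = 0.190 J.
v_min = √(2|U|/m) = √(2·0.190/0.0412) = 3.03 m/s.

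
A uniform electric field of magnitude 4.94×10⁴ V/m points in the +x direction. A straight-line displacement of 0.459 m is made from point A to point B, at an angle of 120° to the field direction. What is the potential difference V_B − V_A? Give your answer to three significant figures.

Only the component of displacement along E changes the potential: ΔV = −E·d·cosθ.
ΔV = −(4.94×10⁴ V/m)(0.459 m)cos120° = 1.13×10⁴ V.

1.13×10⁴ V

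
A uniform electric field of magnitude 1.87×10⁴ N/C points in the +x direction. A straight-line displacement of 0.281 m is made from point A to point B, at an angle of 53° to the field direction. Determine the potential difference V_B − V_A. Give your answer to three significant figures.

Only the component of displacement along E changes the potential: ΔV = −E·d·cosθ.
ΔV = −(1.87×10⁴ V/m)(0.281 m)cos53° = -3160 V.

-3160 V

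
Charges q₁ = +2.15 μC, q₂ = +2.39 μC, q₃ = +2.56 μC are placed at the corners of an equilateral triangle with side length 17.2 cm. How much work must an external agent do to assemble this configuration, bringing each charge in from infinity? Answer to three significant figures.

0.876 J

The assembly work is the sum of pairwise potential energies, U = Σ_{i<j} kqᵢqⱼ/rᵢⱼ.
All three pair separations equal the side length, 0.172 m.
U = (0.269) + (0.288) + (0.320) = 0.876 J.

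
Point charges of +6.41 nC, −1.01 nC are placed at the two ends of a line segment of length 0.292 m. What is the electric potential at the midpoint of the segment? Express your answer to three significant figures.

Electric potential is a scalar, so the contributions from each charge add algebraically: V = Σ kqᵢ/rᵢ.
Each charge is 0.146 m from the midpoint.
V = k[(6.41×10⁻⁹)/(0.146) + (-1.01×10⁻⁹)/(0.146)] = 333 V.

333 V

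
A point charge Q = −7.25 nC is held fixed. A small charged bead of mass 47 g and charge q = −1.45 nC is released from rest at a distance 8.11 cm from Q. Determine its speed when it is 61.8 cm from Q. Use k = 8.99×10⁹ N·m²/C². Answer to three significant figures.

Only the electrostatic force acts, so mechanical energy is conserved: ½mv² = U₁ − U₂ = kQq(1/r₁ − 1/r₂).
U₁ − U₂ = (8.99×10⁹ N·m²/C²)(-7.25×10⁻⁹ C)(-1.45×10⁻⁹ C)(1/0.0811 − 1/0.618) = 1.01×10⁻⁶ J.
v = √(2·1.01×10⁻⁶/0.0470) = 6.56×10⁻³ m/s.

6.56×10⁻³ m/s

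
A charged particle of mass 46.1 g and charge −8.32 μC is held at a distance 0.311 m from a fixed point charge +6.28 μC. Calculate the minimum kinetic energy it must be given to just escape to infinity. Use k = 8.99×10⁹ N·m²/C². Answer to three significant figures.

To just escape, total mechanical energy must reach zero at infinity: ½mv²_min + U = 0, so ½mv²_min = −U = |kQq|/r.
|U| = |kQq|/r = (8.99×10⁹ N·m²/C²)(6.28×10⁻⁶)(8.32×10⁻⁶)/(0.311) = 1.51 J.

1.51 J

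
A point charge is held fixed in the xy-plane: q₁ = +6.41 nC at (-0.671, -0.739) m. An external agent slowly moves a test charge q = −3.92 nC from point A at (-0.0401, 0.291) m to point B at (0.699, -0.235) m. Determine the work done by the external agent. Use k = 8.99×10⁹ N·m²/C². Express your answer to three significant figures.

For quasistatic motion the external work equals the change in potential energy: W_ext = qΔV = q(V_B − V_A).
At A: distance to the source charge is 1.21 m; V_A = kq₁/r = 47.7 V.
At B: distance to the source charge is 1.46 m; V_B = kq₁/r = 39.5 V.
ΔV = V_B − V_A = -8.23 V.
W_ext = qΔV = (-3.92×10⁻⁹ C)(-8.23 V) = 3.23×10⁻⁸ J.

3.23×10⁻⁸ J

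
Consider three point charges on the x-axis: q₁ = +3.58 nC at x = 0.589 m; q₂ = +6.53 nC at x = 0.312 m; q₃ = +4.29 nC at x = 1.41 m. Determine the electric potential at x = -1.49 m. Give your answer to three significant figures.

61.4 V

The total potential is the scalar sum of each charge's contribution, V = Σ kqᵢ/rᵢ.
Distances from the field point to each charge: r₁ = 2.08 m, r₂ = 1.80 m, r₃ = 2.90 m.
V = k[(3.58×10⁻⁹)/(2.08) + (6.53×10⁻⁹)/(1.80) + (4.29×10⁻⁹)/(2.90)] = 61.4 V.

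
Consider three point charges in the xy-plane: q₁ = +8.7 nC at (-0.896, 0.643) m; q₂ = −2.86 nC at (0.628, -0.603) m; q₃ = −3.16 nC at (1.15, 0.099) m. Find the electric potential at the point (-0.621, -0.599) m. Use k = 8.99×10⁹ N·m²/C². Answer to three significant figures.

26.0 V

The total potential is the scalar sum of each charge's contribution, V = Σ kqᵢ/rᵢ.
Distances from the field point to each charge: r₁ = 1.27 m, r₂ = 1.25 m, r₃ = 1.90 m.
V = k[(8.70×10⁻⁹)/(1.27) + (-2.86×10⁻⁹)/(1.25) + (-3.16×10⁻⁹)/(1.90)] = 26.0 V.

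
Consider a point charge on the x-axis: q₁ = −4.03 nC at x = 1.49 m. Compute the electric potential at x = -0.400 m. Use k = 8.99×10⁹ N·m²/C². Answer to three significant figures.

Electric potential is a scalar, so the contributions from each charge add algebraically: V = Σ kqᵢ/rᵢ.
V = k[(-4.03×10⁻⁹)/(1.89)] = -19.2 V.

-19.2 V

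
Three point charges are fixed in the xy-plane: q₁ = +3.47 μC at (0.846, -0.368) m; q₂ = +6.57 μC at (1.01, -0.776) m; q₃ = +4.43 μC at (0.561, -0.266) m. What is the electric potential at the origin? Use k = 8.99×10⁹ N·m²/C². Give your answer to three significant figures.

1.44×10⁵ V

Electric potential is a scalar, so the contributions from each charge add algebraically: V = Σ kqᵢ/rᵢ.
Distances from the field point to each charge: r₁ = 0.923 m, r₂ = 1.27 m, r₃ = 0.621 m.
V = k[(3.47×10⁻⁶)/(0.923) + (6.57×10⁻⁶)/(1.27) + (4.43×10⁻⁶)/(0.621)] = 1.44×10⁵ V.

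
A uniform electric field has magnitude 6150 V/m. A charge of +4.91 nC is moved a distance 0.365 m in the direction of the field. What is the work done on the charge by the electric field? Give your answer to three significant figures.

The potential change for a displacement 0.365 m in the direction of the field is ΔV = −Ed = -2240 V.
W_field = −qΔV = 1.10×10⁻⁵ J.

1.10×10⁻⁵ J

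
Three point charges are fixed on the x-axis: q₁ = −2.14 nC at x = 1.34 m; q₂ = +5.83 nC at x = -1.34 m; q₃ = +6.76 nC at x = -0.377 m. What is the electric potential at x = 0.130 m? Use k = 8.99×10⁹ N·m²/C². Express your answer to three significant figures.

The total potential is the scalar sum of each charge's contribution, V = Σ kqᵢ/rᵢ.
Distances from the field point to each charge: r₁ = 1.21 m, r₂ = 1.47 m, r₃ = 0.507 m.
V = k[(-2.14×10⁻⁹)/(1.21) + (5.83×10⁻⁹)/(1.47) + (6.76×10⁻⁹)/(0.507)] = 140 V.

140 V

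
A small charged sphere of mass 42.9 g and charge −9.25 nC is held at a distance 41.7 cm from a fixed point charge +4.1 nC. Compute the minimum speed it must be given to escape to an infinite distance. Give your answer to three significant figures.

To just escape, total mechanical energy must reach zero at infinity: ½mv²_min + U = 0, so ½mv²_min = −U = |kQq|/r.
|U| = |kQq|/r = (8.99×10⁹ N·m²/C²)(4.10×10⁻⁹)(9.25×10⁻⁹)/(0.417) = 8.18×10⁻⁷ J.
v_min = √(2|U|/m) = √(2·8.18×10⁻⁷/0.0429) = 6.17×10⁻³ m/s.

6.17×10⁻³ m/s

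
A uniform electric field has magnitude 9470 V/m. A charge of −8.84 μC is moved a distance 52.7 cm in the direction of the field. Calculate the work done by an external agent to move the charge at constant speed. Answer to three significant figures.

0.0441 J

The potential change for a displacement 52.7 cm in the direction of the field is ΔV = −Ed = -4990 V.
W_ext = qΔV = 0.0441 J.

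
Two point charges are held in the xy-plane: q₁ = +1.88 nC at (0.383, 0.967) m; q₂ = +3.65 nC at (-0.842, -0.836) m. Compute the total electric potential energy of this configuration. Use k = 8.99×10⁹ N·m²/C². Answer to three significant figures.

2.83×10⁻⁸ J

The work to assemble the configuration equals its total potential energy, U = Σ kqᵢqⱼ/rᵢⱼ over all pairs.
Pair separations: r₁₂ = 2.18 m.
U = (2.83×10⁻⁸) = 2.83×10⁻⁸ J.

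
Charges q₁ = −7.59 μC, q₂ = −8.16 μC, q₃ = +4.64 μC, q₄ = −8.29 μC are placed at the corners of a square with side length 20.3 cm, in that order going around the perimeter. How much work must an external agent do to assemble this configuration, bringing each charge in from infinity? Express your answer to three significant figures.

3.16 J

The assembly work is the sum of pairwise potential energies, U = Σ_{i<j} kqᵢqⱼ/rᵢⱼ.
The four side pairs have separation 0.203 m and the two diagonal pairs 0.287 m.
Summing all 6 pair terms gives U = 3.16 J.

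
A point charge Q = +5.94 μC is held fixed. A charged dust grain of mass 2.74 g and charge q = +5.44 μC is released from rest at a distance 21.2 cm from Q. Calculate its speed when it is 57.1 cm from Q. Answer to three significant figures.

25.1 m/s

Only the electrostatic force acts, so mechanical energy is conserved: ½mv² = U₁ − U₂ = kQq(1/r₁ − 1/r₂).
U₁ − U₂ = (8.99×10⁹ N·m²/C²)(5.94×10⁻⁶ C)(5.44×10⁻⁶ C)(1/0.212 − 1/0.571) = 0.862 J.
v = √(2·0.862/2.74×10⁻³) = 25.1 m/s.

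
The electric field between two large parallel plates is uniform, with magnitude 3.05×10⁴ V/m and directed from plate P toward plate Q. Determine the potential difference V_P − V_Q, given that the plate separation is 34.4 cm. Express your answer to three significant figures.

In a uniform field, potential decreases in the direction of E: ΔV = −E·d for a displacement d parallel to E.
Going from Q to P is a displacement of 34.4 cm opposite to the field, so V_P − V_Q = +Ed = 1.05×10⁴ V.

1.05×10⁴ V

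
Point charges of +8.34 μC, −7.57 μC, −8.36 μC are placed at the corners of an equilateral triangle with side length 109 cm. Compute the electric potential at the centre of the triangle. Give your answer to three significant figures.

-1.08×10⁵ V

The total potential is the scalar sum of each charge's contribution, V = Σ kqᵢ/rᵢ.
The distance from each vertex to the centroid is a/√3 = 0.629 m.
V = k[(8.34×10⁻⁶)/(0.629) + (-7.57×10⁻⁶)/(0.629) + (-8.36×10⁻⁶)/(0.629)] = -1.08×10⁵ V.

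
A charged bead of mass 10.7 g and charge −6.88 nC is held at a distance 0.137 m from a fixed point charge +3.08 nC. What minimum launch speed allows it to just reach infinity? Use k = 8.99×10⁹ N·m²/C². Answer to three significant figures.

0.0161 m/s

To just escape, total mechanical energy must reach zero at infinity: ½mv²_min + U = 0, so ½mv²_min = −U = |kQq|/r.
|U| = |kQq|/r = (8.99×10⁹ N·m²/C²)(3.08×10⁻⁹)(6.88×10⁻⁹)/(0.137) = 1.39×10⁻⁶ J.
v_min = √(2|U|/m) = √(2·1.39×10⁻⁶/0.0107) = 0.0161 m/s.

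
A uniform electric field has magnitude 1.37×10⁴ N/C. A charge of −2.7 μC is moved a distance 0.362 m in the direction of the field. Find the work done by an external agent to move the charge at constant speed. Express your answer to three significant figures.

The potential change for a displacement 0.362 m in the direction of the field is ΔV = −Ed = -4960 V.
W_ext = qΔV = 0.0134 J.

0.0134 J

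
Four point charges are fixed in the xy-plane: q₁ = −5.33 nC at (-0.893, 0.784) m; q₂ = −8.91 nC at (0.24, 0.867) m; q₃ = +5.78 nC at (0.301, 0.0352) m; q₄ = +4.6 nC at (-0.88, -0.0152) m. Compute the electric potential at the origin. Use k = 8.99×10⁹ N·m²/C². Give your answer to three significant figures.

Electric potential is a scalar, so the contributions from each charge add algebraically: V = Σ kqᵢ/rᵢ.
Distances from the field point to each charge: r₁ = 1.19 m, r₂ = 0.900 m, r₃ = 0.303 m, r₄ = 0.880 m.
V = k[(-5.33×10⁻⁹)/(1.19) + (-8.91×10⁻⁹)/(0.900) + (5.78×10⁻⁹)/(0.303) + (4.60×10⁻⁹)/(0.880)] = 89.1 V.

89.1 V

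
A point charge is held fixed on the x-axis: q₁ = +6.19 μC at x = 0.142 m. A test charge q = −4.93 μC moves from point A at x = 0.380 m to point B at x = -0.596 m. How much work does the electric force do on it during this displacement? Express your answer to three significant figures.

The work done by the electric force is W_field = −ΔU = −q(V_B − V_A) = q(V_A − V_B).
At A: distance to the source charge is 0.238 m; V_A = kq₁/r = 2.34×10⁵ V.
At B: distance to the source charge is 0.738 m; V_B = kq₁/r = 7.54×10⁴ V.
ΔV = V_B − V_A = -1.58×10⁵ V.
W_field = −qΔV = −(-4.93×10⁻⁶ C)(-1.58×10⁵ V) = -0.781 J.

-0.781 J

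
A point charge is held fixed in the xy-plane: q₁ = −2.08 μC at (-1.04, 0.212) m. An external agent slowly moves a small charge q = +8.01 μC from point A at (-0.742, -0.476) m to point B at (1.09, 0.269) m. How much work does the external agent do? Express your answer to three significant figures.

For quasistatic motion the external work equals the change in potential energy: W_ext = qΔV = q(V_B − V_A).
At A: distance to the source charge is 0.750 m; V_A = kq₁/r = -2.49×10⁴ V.
At B: distance to the source charge is 2.13 m; V_B = kq₁/r = -8780 V.
ΔV = V_B − V_A = 1.62×10⁴ V.
W_ext = qΔV = (8.01×10⁻⁶ C)(1.62×10⁴ V) = 0.129 J.

0.129 J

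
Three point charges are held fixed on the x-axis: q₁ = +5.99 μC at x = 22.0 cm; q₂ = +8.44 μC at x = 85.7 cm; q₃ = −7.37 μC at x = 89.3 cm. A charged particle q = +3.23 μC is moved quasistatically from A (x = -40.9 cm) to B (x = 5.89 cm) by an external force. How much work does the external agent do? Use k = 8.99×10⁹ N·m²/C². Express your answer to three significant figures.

For quasistatic motion the external work equals the change in potential energy: W_ext = qΔV = q(V_B − V_A).
At A: distances to the source charges are 0.629 m, 1.27 m, 1.30 m; V_A = Σ kqᵢ/rᵢ = 9.47×10⁴ V.
At B: distances to the source charges are 0.161 m, 0.798 m, 0.834 m; V_B = Σ kqᵢ/rᵢ = 3.50×10⁵ V.
ΔV = V_B − V_A = 2.55×10⁵ V.
W_ext = qΔV = (3.23×10⁻⁶ C)(2.55×10⁵ V) = 0.824 J.

0.824 J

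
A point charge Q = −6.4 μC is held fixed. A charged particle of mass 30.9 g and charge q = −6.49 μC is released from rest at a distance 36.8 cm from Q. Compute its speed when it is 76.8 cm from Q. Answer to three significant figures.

Only the electrostatic force acts, so mechanical energy is conserved: ½mv² = U₁ − U₂ = kQq(1/r₁ − 1/r₂).
U₁ − U₂ = (8.99×10⁹ N·m²/C²)(-6.40×10⁻⁶ C)(-6.49×10⁻⁶ C)(1/0.368 − 1/0.768) = 0.528 J.
v = √(2·0.528/0.0309) = 5.85 m/s.

5.85 m/s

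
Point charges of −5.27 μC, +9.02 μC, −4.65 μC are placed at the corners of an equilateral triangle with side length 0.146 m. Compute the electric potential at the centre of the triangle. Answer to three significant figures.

-9.60×10⁴ V

The total potential is the scalar sum of each charge's contribution, V = Σ kqᵢ/rᵢ.
The distance from each vertex to the centroid is a/√3 = 0.0843 m.
V = k[(-5.27×10⁻⁶)/(0.0843) + (9.02×10⁻⁶)/(0.0843) + (-4.65×10⁻⁶)/(0.0843)] = -9.60×10⁴ V.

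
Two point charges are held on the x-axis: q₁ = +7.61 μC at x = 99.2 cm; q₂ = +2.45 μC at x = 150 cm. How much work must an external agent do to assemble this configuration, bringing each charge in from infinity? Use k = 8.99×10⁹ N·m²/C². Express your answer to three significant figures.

0.330 J

The work to assemble the configuration equals its total potential energy, U = Σ kqᵢqⱼ/rᵢⱼ over all pairs.
Pair separations: r₁₂ = 0.508 m.
U = (0.330) = 0.330 J.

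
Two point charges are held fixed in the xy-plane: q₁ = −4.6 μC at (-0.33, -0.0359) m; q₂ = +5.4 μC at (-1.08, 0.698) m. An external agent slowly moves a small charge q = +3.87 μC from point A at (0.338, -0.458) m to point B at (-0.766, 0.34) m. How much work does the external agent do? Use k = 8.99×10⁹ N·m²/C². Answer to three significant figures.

For quasistatic motion the external work equals the change in potential energy: W_ext = qΔV = q(V_B − V_A).
At A: distances to the source charges are 0.790 m, 1.83 m; V_A = Σ kqᵢ/rᵢ = -2.58×10⁴ V.
At B: distances to the source charges are 0.576 m, 0.476 m; V_B = Σ kqᵢ/rᵢ = 3.01×10⁴ V.
ΔV = V_B − V_A = 5.59×10⁴ V.
W_ext = qΔV = (3.87×10⁻⁶ C)(5.59×10⁴ V) = 0.216 J.

0.216 J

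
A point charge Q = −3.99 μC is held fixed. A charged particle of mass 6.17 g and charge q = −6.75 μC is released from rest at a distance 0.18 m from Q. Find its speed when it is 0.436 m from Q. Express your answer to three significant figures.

Only the electrostatic force acts, so mechanical energy is conserved: ½mv² = U₁ − U₂ = kQq(1/r₁ − 1/r₂).
U₁ − U₂ = (8.99×10⁹ N·m²/C²)(-3.99×10⁻⁶ C)(-6.75×10⁻⁶ C)(1/0.180 − 1/0.436) = 0.790 J.
v = √(2·0.790/6.17×10⁻³) = 16.0 m/s.

16.0 m/s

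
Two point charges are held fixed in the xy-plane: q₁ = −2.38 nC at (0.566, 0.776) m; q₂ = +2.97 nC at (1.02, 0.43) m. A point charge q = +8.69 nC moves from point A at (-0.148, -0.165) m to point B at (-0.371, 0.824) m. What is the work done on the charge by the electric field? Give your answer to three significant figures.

5.73×10⁻⁸ J

The work done by the electric force is W_field = −ΔU = −q(V_B − V_A) = q(V_A − V_B).
At A: distances to the source charges are 1.18 m, 1.31 m; V_A = Σ kqᵢ/rᵢ = 2.26 V.
At B: distances to the source charges are 0.938 m, 1.45 m; V_B = Σ kqᵢ/rᵢ = -4.34 V.
ΔV = V_B − V_A = -6.59 V.
W_field = −qΔV = −(8.69×10⁻⁹ C)(-6.59 V) = 5.73×10⁻⁸ J.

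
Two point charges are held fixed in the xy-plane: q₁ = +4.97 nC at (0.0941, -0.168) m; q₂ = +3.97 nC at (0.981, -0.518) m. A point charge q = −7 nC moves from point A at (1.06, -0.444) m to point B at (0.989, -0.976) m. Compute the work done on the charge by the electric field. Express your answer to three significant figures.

-1.81×10⁻⁶ J

The work done by the electric force is W_field = −ΔU = −q(V_B − V_A) = q(V_A − V_B).
At A: distances to the source charges are 1.00 m, 0.108 m; V_A = Σ kqᵢ/rᵢ = 374 V.
At B: distances to the source charges are 1.21 m, 0.458 m; V_B = Σ kqᵢ/rᵢ = 115 V.
ΔV = V_B − V_A = -259 V.
W_field = −qΔV = −(-7.00×10⁻⁹ C)(-259 V) = -1.81×10⁻⁶ J.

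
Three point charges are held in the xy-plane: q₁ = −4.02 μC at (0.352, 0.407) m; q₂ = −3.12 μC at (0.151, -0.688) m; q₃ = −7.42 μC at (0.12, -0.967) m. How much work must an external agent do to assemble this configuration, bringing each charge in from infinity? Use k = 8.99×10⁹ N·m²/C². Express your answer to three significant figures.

The assembly work is the sum of pairwise potential energies, U = Σ_{i<j} kqᵢqⱼ/rᵢⱼ.
Pair separations: r₁₂ = 1.11 m, r₁₃ = 1.39 m, r₂₃ = 0.281 m.
U = (0.101) + (0.192) + (0.741) = 1.04 J.

1.04 J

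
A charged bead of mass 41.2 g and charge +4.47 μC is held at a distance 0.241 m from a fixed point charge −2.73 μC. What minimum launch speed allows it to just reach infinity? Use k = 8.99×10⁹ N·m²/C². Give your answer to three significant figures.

To just escape, total mechanical energy must reach zero at infinity: ½mv²_min + U = 0, so ½mv²_min = −U = |kQq|/r.
|U| = |kQq|/r = (8.99×10⁹ N·m²/C²)(2.73×10⁻⁶)(4.47×10⁻⁶)/(0.241) = 0.455 J.
v_min = √(2|U|/m) = √(2·0.455/0.0412) = 4.70 m/s.

4.70 m/s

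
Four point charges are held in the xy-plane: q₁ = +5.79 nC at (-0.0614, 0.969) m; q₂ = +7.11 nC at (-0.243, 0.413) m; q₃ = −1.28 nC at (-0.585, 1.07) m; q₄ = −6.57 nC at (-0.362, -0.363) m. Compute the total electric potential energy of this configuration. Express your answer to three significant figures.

The assembly work is the sum of pairwise potential energies, U = Σ_{i<j} kqᵢqⱼ/rᵢⱼ.
Pair separations: r₁₂ = 0.585 m, r₁₃ = 0.533 m, r₁₄ = 1.37 m, r₂₃ = 0.741 m, r₂₄ = 0.785 m, r₃₄ = 1.45 m.
Summing all 6 pair terms gives U = -3.36×10⁻⁷ J.

-3.36×10⁻⁷ J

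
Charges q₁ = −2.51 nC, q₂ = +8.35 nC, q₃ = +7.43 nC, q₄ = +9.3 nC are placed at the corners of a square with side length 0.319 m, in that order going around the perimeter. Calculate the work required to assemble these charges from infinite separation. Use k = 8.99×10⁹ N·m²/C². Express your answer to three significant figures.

3.62×10⁻⁶ J

The assembly work is the sum of pairwise potential energies, U = Σ_{i<j} kqᵢqⱼ/rᵢⱼ.
The four side pairs have separation 0.319 m and the two diagonal pairs 0.451 m.
Summing all 6 pair terms gives U = 3.62×10⁻⁶ J.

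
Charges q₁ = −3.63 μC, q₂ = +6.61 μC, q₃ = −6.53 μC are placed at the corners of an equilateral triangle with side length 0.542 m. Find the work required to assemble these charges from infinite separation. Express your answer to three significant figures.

-0.721 J

The assembly work is the sum of pairwise potential energies, U = Σ_{i<j} kqᵢqⱼ/rᵢⱼ.
All three pair separations equal the side length, 0.542 m.
U = (-0.398) + (0.393) + (-0.716) = -0.721 J.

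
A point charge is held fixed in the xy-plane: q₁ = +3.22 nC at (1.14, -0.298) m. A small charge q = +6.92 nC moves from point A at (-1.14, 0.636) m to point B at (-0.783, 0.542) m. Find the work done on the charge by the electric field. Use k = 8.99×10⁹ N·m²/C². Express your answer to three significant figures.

-1.42×10⁻⁸ J

The work done by the electric force is W_field = −ΔU = −q(V_B − V_A) = q(V_A − V_B).
At A: distance to the source charge is 2.46 m; V_A = kq₁/r = 11.7 V.
At B: distance to the source charge is 2.10 m; V_B = kq₁/r = 13.8 V.
ΔV = V_B − V_A = 2.05 V.
W_field = −qΔV = −(6.92×10⁻⁹ C)(2.05 V) = -1.42×10⁻⁸ J.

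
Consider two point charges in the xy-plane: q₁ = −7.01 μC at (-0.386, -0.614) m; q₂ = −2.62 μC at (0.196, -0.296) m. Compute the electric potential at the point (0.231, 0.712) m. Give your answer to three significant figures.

-6.64×10⁴ V

Electric potential is a scalar, so the contributions from each charge add algebraically: V = Σ kqᵢ/rᵢ.
Distances from the field point to each charge: r₁ = 1.46 m, r₂ = 1.01 m.
V = k[(-7.01×10⁻⁶)/(1.46) + (-2.62×10⁻⁶)/(1.01)] = -6.64×10⁴ V.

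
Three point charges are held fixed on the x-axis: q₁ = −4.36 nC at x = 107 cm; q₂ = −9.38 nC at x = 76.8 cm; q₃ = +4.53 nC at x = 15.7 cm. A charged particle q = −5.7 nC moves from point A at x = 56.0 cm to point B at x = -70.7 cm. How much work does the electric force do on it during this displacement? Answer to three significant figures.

The work done by the electric force is W_field = −ΔU = −q(V_B − V_A) = q(V_A − V_B).
At A: distances to the source charges are 0.510 m, 0.208 m, 0.403 m; V_A = Σ kqᵢ/rᵢ = -381 V.
At B: distances to the source charges are 1.78 m, 1.48 m, 0.864 m; V_B = Σ kqᵢ/rᵢ = -32.1 V.
ΔV = V_B − V_A = 349 V.
W_field = −qΔV = −(-5.70×10⁻⁹ C)(349 V) = 1.99×10⁻⁶ J.

1.99×10⁻⁶ J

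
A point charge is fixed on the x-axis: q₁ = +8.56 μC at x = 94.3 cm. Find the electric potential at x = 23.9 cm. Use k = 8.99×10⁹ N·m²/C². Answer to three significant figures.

1.09×10⁵ V

Electric potential is a scalar, so the contributions from each charge add algebraically: V = Σ kqᵢ/rᵢ.
V = k[(8.56×10⁻⁶)/(0.704)] = 1.09×10⁵ V.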